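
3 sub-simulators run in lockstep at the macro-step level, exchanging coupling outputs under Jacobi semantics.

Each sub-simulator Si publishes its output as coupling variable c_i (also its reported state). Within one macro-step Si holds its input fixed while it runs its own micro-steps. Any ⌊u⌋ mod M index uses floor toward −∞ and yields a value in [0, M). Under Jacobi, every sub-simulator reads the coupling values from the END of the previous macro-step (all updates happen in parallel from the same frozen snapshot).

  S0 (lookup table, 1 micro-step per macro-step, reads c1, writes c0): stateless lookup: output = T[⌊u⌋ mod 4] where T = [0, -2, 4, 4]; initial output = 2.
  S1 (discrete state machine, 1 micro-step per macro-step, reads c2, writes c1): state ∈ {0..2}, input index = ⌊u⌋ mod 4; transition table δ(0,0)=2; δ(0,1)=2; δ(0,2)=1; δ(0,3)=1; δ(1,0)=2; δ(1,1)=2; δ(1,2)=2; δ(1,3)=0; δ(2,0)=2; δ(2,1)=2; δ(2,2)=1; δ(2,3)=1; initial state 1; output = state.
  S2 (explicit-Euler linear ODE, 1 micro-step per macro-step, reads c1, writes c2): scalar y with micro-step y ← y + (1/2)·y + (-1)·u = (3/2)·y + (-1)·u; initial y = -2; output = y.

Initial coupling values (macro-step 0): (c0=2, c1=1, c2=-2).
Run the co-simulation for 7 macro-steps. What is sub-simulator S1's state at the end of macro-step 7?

macro 1: S0 reads c1=1 → after 1×micro: -2; S1 reads c2=-2 → after 1×micro: 2; S2 reads c1=1 → after 1×micro: -4 ⇒ (c0=-2, c1=2, c2=-4)
macro 2: S0 reads c1=2 → after 1×micro: 4; S1 reads c2=-4 → after 1×micro: 2; S2 reads c1=2 → after 1×micro: -8 ⇒ (c0=4, c1=2, c2=-8)
macro 3: S0 reads c1=2 → after 1×micro: 4; S1 reads c2=-8 → after 1×micro: 2; S2 reads c1=2 → after 1×micro: -14 ⇒ (c0=4, c1=2, c2=-14)
macro 4: S0 reads c1=2 → after 1×micro: 4; S1 reads c2=-14 → after 1×micro: 1; S2 reads c1=2 → after 1×micro: -23 ⇒ (c0=4, c1=1, c2=-23)
macro 5: S0 reads c1=1 → after 1×micro: -2; S1 reads c2=-23 → after 1×micro: 2; S2 reads c1=1 → after 1×micro: -71/2 ⇒ (c0=-2, c1=2, c2=-71/2)
macro 6: S0 reads c1=2 → after 1×micro: 4; S1 reads c2=-71/2 → after 1×micro: 2; S2 reads c1=2 → after 1×micro: -221/4 ⇒ (c0=4, c1=2, c2=-221/4)
macro 7: S0 reads c1=2 → after 1×micro: 4; S1 reads c2=-221/4 → after 1×micro: 2; S2 reads c1=2 → after 1×micro: -679/8 ⇒ (c0=4, c1=2, c2=-679/8)

S1 state at macro-step 7 = 2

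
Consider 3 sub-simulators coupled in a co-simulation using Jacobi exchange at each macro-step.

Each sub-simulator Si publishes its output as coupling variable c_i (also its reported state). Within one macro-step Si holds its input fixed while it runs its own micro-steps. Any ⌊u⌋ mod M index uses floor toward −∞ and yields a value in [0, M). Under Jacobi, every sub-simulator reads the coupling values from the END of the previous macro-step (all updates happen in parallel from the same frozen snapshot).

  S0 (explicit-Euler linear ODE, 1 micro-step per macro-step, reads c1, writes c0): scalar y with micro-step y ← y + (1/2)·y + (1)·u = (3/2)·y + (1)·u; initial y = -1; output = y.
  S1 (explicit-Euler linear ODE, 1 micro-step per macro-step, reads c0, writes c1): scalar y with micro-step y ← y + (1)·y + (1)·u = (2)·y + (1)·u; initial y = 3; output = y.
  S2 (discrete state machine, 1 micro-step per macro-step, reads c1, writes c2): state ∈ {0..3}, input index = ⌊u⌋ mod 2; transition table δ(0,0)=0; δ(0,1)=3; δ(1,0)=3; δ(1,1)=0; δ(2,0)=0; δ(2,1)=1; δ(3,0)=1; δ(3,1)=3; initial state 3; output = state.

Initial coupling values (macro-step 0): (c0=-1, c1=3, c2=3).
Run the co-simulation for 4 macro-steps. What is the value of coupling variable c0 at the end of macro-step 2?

macro 1: S0 reads c1=3 → after 1×micro: 3/2; S1 reads c0=-1 → after 1×micro: 5; S2 reads c1=3 → after 1×micro: 3 ⇒ (c0=3/2, c1=5, c2=3)
macro 2: S0 reads c1=5 → after 1×micro: 29/4; S1 reads c0=3/2 → after 1×micro: 23/2; S2 reads c1=5 → after 1×micro: 3 ⇒ (c0=29/4, c1=23/2, c2=3)
macro 3: S0 reads c1=23/2 → after 1×micro: 179/8; S1 reads c0=29/4 → after 1×micro: 121/4; S2 reads c1=23/2 → after 1×micro: 3 ⇒ (c0=179/8, c1=121/4, c2=3)
macro 4: S0 reads c1=121/4 → after 1×micro: 1021/16; S1 reads c0=179/8 → after 1×micro: 663/8; S2 reads c1=121/4 → after 1×micro: 1 ⇒ (c0=1021/16, c1=663/8, c2=1)

c0 at macro-step 2 = 29/4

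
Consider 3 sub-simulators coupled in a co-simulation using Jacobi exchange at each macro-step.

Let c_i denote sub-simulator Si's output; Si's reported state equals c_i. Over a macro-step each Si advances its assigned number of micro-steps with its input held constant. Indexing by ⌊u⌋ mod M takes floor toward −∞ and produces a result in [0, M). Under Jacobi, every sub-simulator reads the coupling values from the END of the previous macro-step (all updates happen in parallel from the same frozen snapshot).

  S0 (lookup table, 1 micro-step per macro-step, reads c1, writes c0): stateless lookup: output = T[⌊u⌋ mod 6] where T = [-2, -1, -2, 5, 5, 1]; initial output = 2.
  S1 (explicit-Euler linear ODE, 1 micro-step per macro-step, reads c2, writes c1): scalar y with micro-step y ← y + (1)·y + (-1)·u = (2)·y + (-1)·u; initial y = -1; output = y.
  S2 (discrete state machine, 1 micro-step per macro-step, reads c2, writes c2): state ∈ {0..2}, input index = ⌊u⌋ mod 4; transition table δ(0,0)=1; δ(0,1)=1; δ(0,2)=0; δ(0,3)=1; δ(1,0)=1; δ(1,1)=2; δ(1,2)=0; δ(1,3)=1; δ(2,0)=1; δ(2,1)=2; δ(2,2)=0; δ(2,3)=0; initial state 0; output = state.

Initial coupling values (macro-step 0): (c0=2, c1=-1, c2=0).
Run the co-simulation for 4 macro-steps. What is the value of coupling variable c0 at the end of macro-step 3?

c0 at macro-step 3 = -1

macro 1: S0 reads c1=-1 → after 1×micro: 1; S1 reads c2=0 → after 1×micro: -2; S2 reads c2=0 → after 1×micro: 1 ⇒ (c0=1, c1=-2, c2=1)
macro 2: S0 reads c1=-2 → after 1×micro: 5; S1 reads c2=1 → after 1×micro: -5; S2 reads c2=1 → after 1×micro: 2 ⇒ (c0=5, c1=-5, c2=2)
macro 3: S0 reads c1=-5 → after 1×micro: -1; S1 reads c2=2 → after 1×micro: -12; S2 reads c2=2 → after 1×micro: 0 ⇒ (c0=-1, c1=-12, c2=0)
macro 4: S0 reads c1=-12 → after 1×micro: -2; S1 reads c2=0 → after 1×micro: -24; S2 reads c2=0 → after 1×micro: 1 ⇒ (c0=-2, c1=-24, c2=1)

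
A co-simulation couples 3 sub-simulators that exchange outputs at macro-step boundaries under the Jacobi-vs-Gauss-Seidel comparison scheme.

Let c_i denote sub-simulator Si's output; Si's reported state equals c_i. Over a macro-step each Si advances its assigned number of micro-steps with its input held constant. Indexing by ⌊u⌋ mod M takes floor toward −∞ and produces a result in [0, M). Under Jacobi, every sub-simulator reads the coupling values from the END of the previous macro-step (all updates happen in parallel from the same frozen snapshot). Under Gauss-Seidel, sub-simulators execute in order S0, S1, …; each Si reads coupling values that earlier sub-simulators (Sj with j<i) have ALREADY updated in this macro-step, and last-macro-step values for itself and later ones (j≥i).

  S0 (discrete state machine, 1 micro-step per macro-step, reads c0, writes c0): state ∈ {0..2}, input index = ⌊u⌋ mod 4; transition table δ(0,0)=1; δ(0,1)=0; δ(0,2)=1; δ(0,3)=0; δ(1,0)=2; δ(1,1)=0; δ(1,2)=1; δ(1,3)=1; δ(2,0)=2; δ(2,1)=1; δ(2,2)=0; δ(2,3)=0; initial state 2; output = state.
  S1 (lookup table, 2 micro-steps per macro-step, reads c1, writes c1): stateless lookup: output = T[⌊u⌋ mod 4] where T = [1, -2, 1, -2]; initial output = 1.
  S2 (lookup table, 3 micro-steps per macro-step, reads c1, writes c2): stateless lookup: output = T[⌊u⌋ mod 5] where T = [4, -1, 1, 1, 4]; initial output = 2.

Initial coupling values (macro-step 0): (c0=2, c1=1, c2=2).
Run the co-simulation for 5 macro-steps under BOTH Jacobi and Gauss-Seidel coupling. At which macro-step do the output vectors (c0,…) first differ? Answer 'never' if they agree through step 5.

first divergence at macro-step: 1

[Jacobi] macro 1: S0 reads c0=2 → after 1×micro: 0; S1 reads c1=1 → after 2×micro: -2; S2 reads c1=1 → after 3×micro: -1 ⇒ (c0=0, c1=-2, c2=-1)
[Jacobi] macro 2: S0 reads c0=0 → after 1×micro: 1; S1 reads c1=-2 → after 2×micro: 1; S2 reads c1=-2 → after 3×micro: 1 ⇒ (c0=1, c1=1, c2=1)
[Jacobi] macro 3: S0 reads c0=1 → after 1×micro: 0; S1 reads c1=1 → after 2×micro: -2; S2 reads c1=1 → after 3×micro: -1 ⇒ (c0=0, c1=-2, c2=-1)
[Jacobi] macro 4: S0 reads c0=0 → after 1×micro: 1; S1 reads c1=-2 → after 2×micro: 1; S2 reads c1=-2 → after 3×micro: 1 ⇒ (c0=1, c1=1, c2=1)
[Jacobi] macro 5: S0 reads c0=1 → after 1×micro: 0; S1 reads c1=1 → after 2×micro: -2; S2 reads c1=1 → after 3×micro: -1 ⇒ (c0=0, c1=-2, c2=-1)
[Gauss-Seidel] macro 1: S0 reads c0=2 → after 1×micro: 0; S1 reads c1=1 → after 2×micro: -2; S2 reads c1=-2 → after 3×micro: 1 ⇒ (c0=0, c1=-2, c2=1)
[Gauss-Seidel] macro 2: S0 reads c0=0 → after 1×micro: 1; S1 reads c1=-2 → after 2×micro: 1; S2 reads c1=1 → after 3×micro: -1 ⇒ (c0=1, c1=1, c2=-1)
[Gauss-Seidel] macro 3: S0 reads c0=1 → after 1×micro: 0; S1 reads c1=1 → after 2×micro: -2; S2 reads c1=-2 → after 3×micro: 1 ⇒ (c0=0, c1=-2, c2=1)
[Gauss-Seidel] macro 4: S0 reads c0=0 → after 1×micro: 1; S1 reads c1=-2 → after 2×micro: 1; S2 reads c1=1 → after 3×micro: -1 ⇒ (c0=1, c1=1, c2=-1)
[Gauss-Seidel] macro 5: S0 reads c0=1 → after 1×micro: 0; S1 reads c1=1 → after 2×micro: -2; S2 reads c1=-2 → after 3×micro: 1 ⇒ (c0=0, c1=-2, c2=1)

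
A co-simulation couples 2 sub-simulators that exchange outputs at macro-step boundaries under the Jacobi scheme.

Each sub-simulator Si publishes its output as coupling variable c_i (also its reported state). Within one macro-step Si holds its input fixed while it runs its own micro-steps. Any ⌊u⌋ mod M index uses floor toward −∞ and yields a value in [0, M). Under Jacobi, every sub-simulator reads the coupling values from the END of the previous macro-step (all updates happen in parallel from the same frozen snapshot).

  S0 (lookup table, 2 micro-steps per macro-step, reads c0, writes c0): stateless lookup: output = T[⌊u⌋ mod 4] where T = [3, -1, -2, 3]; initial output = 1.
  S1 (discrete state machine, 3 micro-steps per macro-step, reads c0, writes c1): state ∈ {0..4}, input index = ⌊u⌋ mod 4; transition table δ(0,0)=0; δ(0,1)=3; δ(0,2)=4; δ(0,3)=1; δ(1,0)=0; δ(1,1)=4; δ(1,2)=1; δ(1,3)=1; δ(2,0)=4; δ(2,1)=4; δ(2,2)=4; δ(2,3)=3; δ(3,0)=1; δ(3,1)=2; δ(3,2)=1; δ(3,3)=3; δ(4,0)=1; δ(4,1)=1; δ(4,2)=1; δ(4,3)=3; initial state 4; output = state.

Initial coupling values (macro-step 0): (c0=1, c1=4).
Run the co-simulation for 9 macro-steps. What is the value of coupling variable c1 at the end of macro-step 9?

c1 at macro-step 9 = 1

macro 1: S0 reads c0=1 → after 2×micro: -1; S1 reads c0=1 → after 3×micro: 1 ⇒ (c0=-1, c1=1)
macro 2: S0 reads c0=-1 → after 2×micro: 3; S1 reads c0=-1 → after 3×micro: 1 ⇒ (c0=3, c1=1)
macro 3: S0 reads c0=3 → after 2×micro: 3; S1 reads c0=3 → after 3×micro: 1 ⇒ (c0=3, c1=1)
macro 4: S0 reads c0=3 → after 2×micro: 3; S1 reads c0=3 → after 3×micro: 1 ⇒ (c0=3, c1=1)
macro 5: S0 reads c0=3 → after 2×micro: 3; S1 reads c0=3 → after 3×micro: 1 ⇒ (c0=3, c1=1)
macro 6: S0 reads c0=3 → after 2×micro: 3; S1 reads c0=3 → after 3×micro: 1 ⇒ (c0=3, c1=1)
macro 7: S0 reads c0=3 → after 2×micro: 3; S1 reads c0=3 → after 3×micro: 1 ⇒ (c0=3, c1=1)
macro 8: S0 reads c0=3 → after 2×micro: 3; S1 reads c0=3 → after 3×micro: 1 ⇒ (c0=3, c1=1)
macro 9: S0 reads c0=3 → after 2×micro: 3; S1 reads c0=3 → after 3×micro: 1 ⇒ (c0=3, c1=1)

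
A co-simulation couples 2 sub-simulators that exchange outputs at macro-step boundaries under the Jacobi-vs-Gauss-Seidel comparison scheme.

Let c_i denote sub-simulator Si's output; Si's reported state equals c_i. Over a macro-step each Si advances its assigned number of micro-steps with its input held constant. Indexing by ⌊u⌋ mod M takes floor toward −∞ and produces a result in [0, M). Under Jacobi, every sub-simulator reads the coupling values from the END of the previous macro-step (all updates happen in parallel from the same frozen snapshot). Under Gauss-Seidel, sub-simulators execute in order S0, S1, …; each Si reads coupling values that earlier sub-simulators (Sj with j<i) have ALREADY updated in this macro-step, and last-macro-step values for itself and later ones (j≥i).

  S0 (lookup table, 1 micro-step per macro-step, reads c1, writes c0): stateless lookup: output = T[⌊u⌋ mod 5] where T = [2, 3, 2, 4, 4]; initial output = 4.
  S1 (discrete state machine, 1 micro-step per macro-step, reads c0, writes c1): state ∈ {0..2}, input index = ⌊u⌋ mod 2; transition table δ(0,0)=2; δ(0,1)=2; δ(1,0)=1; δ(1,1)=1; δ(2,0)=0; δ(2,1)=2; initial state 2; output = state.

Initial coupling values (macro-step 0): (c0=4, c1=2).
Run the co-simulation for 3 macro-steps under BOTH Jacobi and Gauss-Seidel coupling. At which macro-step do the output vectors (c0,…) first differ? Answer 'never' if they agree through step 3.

[Jacobi] macro 1: S0 reads c1=2 → after 1×micro: 2; S1 reads c0=4 → after 1×micro: 0 ⇒ (c0=2, c1=0)
[Jacobi] macro 2: S0 reads c1=0 → after 1×micro: 2; S1 reads c0=2 → after 1×micro: 2 ⇒ (c0=2, c1=2)
[Jacobi] macro 3: S0 reads c1=2 → after 1×micro: 2; S1 reads c0=2 → after 1×micro: 0 ⇒ (c0=2, c1=0)
[Gauss-Seidel] macro 1: S0 reads c1=2 → after 1×micro: 2; S1 reads c0=2 → after 1×micro: 0 ⇒ (c0=2, c1=0)
[Gauss-Seidel] macro 2: S0 reads c1=0 → after 1×micro: 2; S1 reads c0=2 → after 1×micro: 2 ⇒ (c0=2, c1=2)
[Gauss-Seidel] macro 3: S0 reads c1=2 → after 1×micro: 2; S1 reads c0=2 → after 1×micro: 0 ⇒ (c0=2, c1=0)

first divergence at macro-step: never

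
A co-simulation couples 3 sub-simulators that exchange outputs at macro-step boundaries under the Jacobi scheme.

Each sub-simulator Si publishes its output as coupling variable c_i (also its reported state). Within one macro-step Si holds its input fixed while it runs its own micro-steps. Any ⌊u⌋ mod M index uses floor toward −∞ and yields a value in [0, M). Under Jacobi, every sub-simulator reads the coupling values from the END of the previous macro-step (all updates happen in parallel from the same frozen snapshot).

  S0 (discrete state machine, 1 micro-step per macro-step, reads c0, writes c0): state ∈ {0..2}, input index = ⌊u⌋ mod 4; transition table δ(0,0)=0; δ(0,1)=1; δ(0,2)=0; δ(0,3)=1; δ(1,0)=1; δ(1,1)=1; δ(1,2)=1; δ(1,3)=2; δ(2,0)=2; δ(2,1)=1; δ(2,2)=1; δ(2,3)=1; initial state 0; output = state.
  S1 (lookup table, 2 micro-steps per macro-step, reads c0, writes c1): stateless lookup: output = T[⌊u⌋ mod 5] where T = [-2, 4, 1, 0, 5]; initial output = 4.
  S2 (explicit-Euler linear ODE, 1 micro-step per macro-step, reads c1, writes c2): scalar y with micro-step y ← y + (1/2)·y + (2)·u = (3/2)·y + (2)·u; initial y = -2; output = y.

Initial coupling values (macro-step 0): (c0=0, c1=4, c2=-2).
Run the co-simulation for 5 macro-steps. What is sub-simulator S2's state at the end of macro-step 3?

S2 state at macro-step 3 = 5/4

macro 1: S0 reads c0=0 → after 1×micro: 0; S1 reads c0=0 → after 2×micro: -2; S2 reads c1=4 → after 1×micro: 5 ⇒ (c0=0, c1=-2, c2=5)
macro 2: S0 reads c0=0 → after 1×micro: 0; S1 reads c0=0 → after 2×micro: -2; S2 reads c1=-2 → after 1×micro: 7/2 ⇒ (c0=0, c1=-2, c2=7/2)
macro 3: S0 reads c0=0 → after 1×micro: 0; S1 reads c0=0 → after 2×micro: -2; S2 reads c1=-2 → after 1×micro: 5/4 ⇒ (c0=0, c1=-2, c2=5/4)
macro 4: S0 reads c0=0 → after 1×micro: 0; S1 reads c0=0 → after 2×micro: -2; S2 reads c1=-2 → after 1×micro: -17/8 ⇒ (c0=0, c1=-2, c2=-17/8)
macro 5: S0 reads c0=0 → after 1×micro: 0; S1 reads c0=0 → after 2×micro: -2; S2 reads c1=-2 → after 1×micro: -115/16 ⇒ (c0=0, c1=-2, c2=-115/16)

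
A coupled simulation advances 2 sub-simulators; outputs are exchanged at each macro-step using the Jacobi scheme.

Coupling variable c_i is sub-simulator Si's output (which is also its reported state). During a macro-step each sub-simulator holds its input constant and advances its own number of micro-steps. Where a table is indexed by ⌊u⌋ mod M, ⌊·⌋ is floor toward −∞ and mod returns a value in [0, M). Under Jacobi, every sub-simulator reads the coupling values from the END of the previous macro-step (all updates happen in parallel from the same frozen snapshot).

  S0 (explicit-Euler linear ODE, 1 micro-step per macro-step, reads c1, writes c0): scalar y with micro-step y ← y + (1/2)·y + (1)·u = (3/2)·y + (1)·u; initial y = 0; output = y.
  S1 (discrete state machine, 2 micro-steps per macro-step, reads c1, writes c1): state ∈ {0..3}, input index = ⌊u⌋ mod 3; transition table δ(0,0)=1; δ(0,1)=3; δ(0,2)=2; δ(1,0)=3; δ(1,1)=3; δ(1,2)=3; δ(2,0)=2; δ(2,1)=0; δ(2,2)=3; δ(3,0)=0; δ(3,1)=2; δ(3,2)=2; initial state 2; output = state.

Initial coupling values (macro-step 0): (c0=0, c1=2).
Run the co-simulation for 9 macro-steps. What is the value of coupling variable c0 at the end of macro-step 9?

c0 at macro-step 9 = 19171/128

macro 1: S0 reads c1=2 → after 1×micro: 2; S1 reads c1=2 → after 2×micro: 2 ⇒ (c0=2, c1=2)
macro 2: S0 reads c1=2 → after 1×micro: 5; S1 reads c1=2 → after 2×micro: 2 ⇒ (c0=5, c1=2)
macro 3: S0 reads c1=2 → after 1×micro: 19/2; S1 reads c1=2 → after 2×micro: 2 ⇒ (c0=19/2, c1=2)
macro 4: S0 reads c1=2 → after 1×micro: 65/4; S1 reads c1=2 → after 2×micro: 2 ⇒ (c0=65/4, c1=2)
macro 5: S0 reads c1=2 → after 1×micro: 211/8; S1 reads c1=2 → after 2×micro: 2 ⇒ (c0=211/8, c1=2)
macro 6: S0 reads c1=2 → after 1×micro: 665/16; S1 reads c1=2 → after 2×micro: 2 ⇒ (c0=665/16, c1=2)
macro 7: S0 reads c1=2 → after 1×micro: 2059/32; S1 reads c1=2 → after 2×micro: 2 ⇒ (c0=2059/32, c1=2)
macro 8: S0 reads c1=2 → after 1×micro: 6305/64; S1 reads c1=2 → after 2×micro: 2 ⇒ (c0=6305/64, c1=2)
macro 9: S0 reads c1=2 → after 1×micro: 19171/128; S1 reads c1=2 → after 2×micro: 2 ⇒ (c0=19171/128, c1=2)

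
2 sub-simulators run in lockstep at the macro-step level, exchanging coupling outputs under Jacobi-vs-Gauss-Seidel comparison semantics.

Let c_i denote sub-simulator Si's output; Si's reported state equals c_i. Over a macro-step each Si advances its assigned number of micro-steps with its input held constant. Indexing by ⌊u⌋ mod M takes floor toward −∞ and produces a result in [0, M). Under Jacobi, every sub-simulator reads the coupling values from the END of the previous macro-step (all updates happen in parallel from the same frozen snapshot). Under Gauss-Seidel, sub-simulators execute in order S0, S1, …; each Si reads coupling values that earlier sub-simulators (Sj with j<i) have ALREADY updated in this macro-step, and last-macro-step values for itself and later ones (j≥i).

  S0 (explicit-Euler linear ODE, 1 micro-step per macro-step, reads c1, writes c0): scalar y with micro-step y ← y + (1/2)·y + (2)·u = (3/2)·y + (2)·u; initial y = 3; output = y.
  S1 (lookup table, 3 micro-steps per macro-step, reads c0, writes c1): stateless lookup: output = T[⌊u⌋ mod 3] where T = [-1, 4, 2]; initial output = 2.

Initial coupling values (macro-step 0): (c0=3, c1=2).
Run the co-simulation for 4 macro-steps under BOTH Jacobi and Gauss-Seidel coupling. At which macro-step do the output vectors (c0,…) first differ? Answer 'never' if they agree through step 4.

first divergence at macro-step: 1

[Jacobi] macro 1: S0 reads c1=2 → after 1×micro: 17/2; S1 reads c0=3 → after 3×micro: -1 ⇒ (c0=17/2, c1=-1)
[Jacobi] macro 2: S0 reads c1=-1 → after 1×micro: 43/4; S1 reads c0=17/2 → after 3×micro: 2 ⇒ (c0=43/4, c1=2)
[Jacobi] macro 3: S0 reads c1=2 → after 1×micro: 161/8; S1 reads c0=43/4 → after 3×micro: 4 ⇒ (c0=161/8, c1=4)
[Jacobi] macro 4: S0 reads c1=4 → after 1×micro: 611/16; S1 reads c0=161/8 → after 3×micro: 2 ⇒ (c0=611/16, c1=2)
[Gauss-Seidel] macro 1: S0 reads c1=2 → after 1×micro: 17/2; S1 reads c0=17/2 → after 3×micro: 2 ⇒ (c0=17/2, c1=2)
[Gauss-Seidel] macro 2: S0 reads c1=2 → after 1×micro: 67/4; S1 reads c0=67/4 → after 3×micro: 4 ⇒ (c0=67/4, c1=4)
[Gauss-Seidel] macro 3: S0 reads c1=4 → after 1×micro: 265/8; S1 reads c0=265/8 → after 3×micro: -1 ⇒ (c0=265/8, c1=-1)
[Gauss-Seidel] macro 4: S0 reads c1=-1 → after 1×micro: 763/16; S1 reads c0=763/16 → after 3×micro: 2 ⇒ (c0=763/16, c1=2)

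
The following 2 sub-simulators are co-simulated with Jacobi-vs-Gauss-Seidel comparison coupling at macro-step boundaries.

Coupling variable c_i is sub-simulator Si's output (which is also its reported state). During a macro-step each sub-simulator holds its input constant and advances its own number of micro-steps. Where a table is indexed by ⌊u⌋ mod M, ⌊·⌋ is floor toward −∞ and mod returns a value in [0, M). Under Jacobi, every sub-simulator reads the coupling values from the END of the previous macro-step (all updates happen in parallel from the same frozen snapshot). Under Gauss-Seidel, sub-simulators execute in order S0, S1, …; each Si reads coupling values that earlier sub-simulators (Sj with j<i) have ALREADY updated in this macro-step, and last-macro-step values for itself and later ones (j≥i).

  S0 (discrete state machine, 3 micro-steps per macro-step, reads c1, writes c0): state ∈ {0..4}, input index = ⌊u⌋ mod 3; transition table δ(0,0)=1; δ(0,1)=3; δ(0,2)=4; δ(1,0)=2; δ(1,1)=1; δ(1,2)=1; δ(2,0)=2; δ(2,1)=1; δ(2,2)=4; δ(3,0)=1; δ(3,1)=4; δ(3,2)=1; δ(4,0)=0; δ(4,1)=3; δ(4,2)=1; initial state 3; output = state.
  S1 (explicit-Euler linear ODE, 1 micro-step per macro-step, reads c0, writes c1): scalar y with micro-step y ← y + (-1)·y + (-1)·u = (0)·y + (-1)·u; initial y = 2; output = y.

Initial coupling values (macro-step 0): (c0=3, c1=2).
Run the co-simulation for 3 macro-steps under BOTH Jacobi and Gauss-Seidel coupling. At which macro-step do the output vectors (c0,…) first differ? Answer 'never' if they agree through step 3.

[Jacobi] macro 1: S0 reads c1=2 → after 3×micro: 1; S1 reads c0=3 → after 1×micro: -3 ⇒ (c0=1, c1=-3)
[Jacobi] macro 2: S0 reads c1=-3 → after 3×micro: 2; S1 reads c0=1 → after 1×micro: -1 ⇒ (c0=2, c1=-1)
[Jacobi] macro 3: S0 reads c1=-1 → after 3×micro: 1; S1 reads c0=2 → after 1×micro: -2 ⇒ (c0=1, c1=-2)
[Gauss-Seidel] macro 1: S0 reads c1=2 → after 3×micro: 1; S1 reads c0=1 → after 1×micro: -1 ⇒ (c0=1, c1=-1)
[Gauss-Seidel] macro 2: S0 reads c1=-1 → after 3×micro: 1; S1 reads c0=1 → after 1×micro: -1 ⇒ (c0=1, c1=-1)
[Gauss-Seidel] macro 3: S0 reads c1=-1 → after 3×micro: 1; S1 reads c0=1 → after 1×micro: -1 ⇒ (c0=1, c1=-1)

first divergence at macro-step: 1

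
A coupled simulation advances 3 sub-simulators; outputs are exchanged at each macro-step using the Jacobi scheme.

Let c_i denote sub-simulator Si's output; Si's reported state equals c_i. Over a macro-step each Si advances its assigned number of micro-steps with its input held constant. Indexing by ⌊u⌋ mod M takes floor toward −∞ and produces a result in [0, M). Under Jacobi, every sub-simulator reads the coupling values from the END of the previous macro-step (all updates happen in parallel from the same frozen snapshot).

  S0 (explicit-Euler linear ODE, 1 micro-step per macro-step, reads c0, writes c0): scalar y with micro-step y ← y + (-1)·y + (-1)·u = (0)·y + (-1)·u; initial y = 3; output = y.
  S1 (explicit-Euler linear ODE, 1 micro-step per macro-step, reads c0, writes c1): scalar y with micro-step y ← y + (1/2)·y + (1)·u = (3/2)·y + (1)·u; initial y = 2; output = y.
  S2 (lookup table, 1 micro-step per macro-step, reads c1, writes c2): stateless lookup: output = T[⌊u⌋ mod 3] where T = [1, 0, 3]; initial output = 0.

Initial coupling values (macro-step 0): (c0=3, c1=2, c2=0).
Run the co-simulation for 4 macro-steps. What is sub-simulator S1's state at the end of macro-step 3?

S1 state at macro-step 3 = 12

macro 1: S0 reads c0=3 → after 1×micro: -3; S1 reads c0=3 → after 1×micro: 6; S2 reads c1=2 → after 1×micro: 3 ⇒ (c0=-3, c1=6, c2=3)
macro 2: S0 reads c0=-3 → after 1×micro: 3; S1 reads c0=-3 → after 1×micro: 6; S2 reads c1=6 → after 1×micro: 1 ⇒ (c0=3, c1=6, c2=1)
macro 3: S0 reads c0=3 → after 1×micro: -3; S1 reads c0=3 → after 1×micro: 12; S2 reads c1=6 → after 1×micro: 1 ⇒ (c0=-3, c1=12, c2=1)
macro 4: S0 reads c0=-3 → after 1×micro: 3; S1 reads c0=-3 → after 1×micro: 15; S2 reads c1=12 → after 1×micro: 1 ⇒ (c0=3, c1=15, c2=1)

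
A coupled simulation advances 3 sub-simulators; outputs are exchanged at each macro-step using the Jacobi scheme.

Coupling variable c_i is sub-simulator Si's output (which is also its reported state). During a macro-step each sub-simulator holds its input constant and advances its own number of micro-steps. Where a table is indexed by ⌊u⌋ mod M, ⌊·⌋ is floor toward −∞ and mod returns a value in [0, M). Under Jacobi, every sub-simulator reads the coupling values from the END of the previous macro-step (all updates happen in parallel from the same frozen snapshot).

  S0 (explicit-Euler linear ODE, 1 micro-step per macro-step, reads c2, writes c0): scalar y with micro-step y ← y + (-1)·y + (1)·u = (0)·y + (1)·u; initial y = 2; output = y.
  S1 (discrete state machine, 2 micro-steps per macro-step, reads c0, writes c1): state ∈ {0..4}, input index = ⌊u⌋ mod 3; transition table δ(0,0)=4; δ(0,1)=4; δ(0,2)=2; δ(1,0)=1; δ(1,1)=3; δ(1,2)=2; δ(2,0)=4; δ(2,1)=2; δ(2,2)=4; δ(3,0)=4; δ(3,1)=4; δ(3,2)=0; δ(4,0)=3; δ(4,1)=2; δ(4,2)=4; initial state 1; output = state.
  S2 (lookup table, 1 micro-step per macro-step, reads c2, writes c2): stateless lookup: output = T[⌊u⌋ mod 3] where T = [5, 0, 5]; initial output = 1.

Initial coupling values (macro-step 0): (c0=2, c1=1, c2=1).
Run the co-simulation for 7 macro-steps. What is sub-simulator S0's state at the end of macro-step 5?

macro 1: S0 reads c2=1 → after 1×micro: 1; S1 reads c0=2 → after 2×micro: 4; S2 reads c2=1 → after 1×micro: 0 ⇒ (c0=1, c1=4, c2=0)
macro 2: S0 reads c2=0 → after 1×micro: 0; S1 reads c0=1 → after 2×micro: 2; S2 reads c2=0 → after 1×micro: 5 ⇒ (c0=0, c1=2, c2=5)
macro 3: S0 reads c2=5 → after 1×micro: 5; S1 reads c0=0 → after 2×micro: 3; S2 reads c2=5 → after 1×micro: 5 ⇒ (c0=5, c1=3, c2=5)
macro 4: S0 reads c2=5 → after 1×micro: 5; S1 reads c0=5 → after 2×micro: 2; S2 reads c2=5 → after 1×micro: 5 ⇒ (c0=5, c1=2, c2=5)
macro 5: S0 reads c2=5 → after 1×micro: 5; S1 reads c0=5 → after 2×micro: 4; S2 reads c2=5 → after 1×micro: 5 ⇒ (c0=5, c1=4, c2=5)
macro 6: S0 reads c2=5 → after 1×micro: 5; S1 reads c0=5 → after 2×micro: 4; S2 reads c2=5 → after 1×micro: 5 ⇒ (c0=5, c1=4, c2=5)
macro 7: S0 reads c2=5 → after 1×micro: 5; S1 reads c0=5 → after 2×micro: 4; S2 reads c2=5 → after 1×micro: 5 ⇒ (c0=5, c1=4, c2=5)

S0 state at macro-step 5 = 5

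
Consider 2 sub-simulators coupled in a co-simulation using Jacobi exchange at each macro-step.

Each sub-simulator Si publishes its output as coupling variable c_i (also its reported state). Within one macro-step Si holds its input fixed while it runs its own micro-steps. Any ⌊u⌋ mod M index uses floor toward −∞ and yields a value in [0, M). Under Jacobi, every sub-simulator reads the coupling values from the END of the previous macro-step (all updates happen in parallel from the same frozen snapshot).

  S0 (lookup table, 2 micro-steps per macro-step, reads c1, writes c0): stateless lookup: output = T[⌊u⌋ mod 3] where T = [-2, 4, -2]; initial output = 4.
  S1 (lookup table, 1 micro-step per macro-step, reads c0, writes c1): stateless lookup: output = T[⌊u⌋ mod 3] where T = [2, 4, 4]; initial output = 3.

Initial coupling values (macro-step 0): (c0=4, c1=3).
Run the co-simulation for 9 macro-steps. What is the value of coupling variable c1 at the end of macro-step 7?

macro 1: S0 reads c1=3 → after 2×micro: -2; S1 reads c0=4 → after 1×micro: 4 ⇒ (c0=-2, c1=4)
macro 2: S0 reads c1=4 → after 2×micro: 4; S1 reads c0=-2 → after 1×micro: 4 ⇒ (c0=4, c1=4)
macro 3: S0 reads c1=4 → after 2×micro: 4; S1 reads c0=4 → after 1×micro: 4 ⇒ (c0=4, c1=4)
macro 4: S0 reads c1=4 → after 2×micro: 4; S1 reads c0=4 → after 1×micro: 4 ⇒ (c0=4, c1=4)
macro 5: S0 reads c1=4 → after 2×micro: 4; S1 reads c0=4 → after 1×micro: 4 ⇒ (c0=4, c1=4)
macro 6: S0 reads c1=4 → after 2×micro: 4; S1 reads c0=4 → after 1×micro: 4 ⇒ (c0=4, c1=4)
macro 7: S0 reads c1=4 → after 2×micro: 4; S1 reads c0=4 → after 1×micro: 4 ⇒ (c0=4, c1=4)
macro 8: S0 reads c1=4 → after 2×micro: 4; S1 reads c0=4 → after 1×micro: 4 ⇒ (c0=4, c1=4)
macro 9: S0 reads c1=4 → after 2×micro: 4; S1 reads c0=4 → after 1×micro: 4 ⇒ (c0=4, c1=4)

c1 at macro-step 7 = 4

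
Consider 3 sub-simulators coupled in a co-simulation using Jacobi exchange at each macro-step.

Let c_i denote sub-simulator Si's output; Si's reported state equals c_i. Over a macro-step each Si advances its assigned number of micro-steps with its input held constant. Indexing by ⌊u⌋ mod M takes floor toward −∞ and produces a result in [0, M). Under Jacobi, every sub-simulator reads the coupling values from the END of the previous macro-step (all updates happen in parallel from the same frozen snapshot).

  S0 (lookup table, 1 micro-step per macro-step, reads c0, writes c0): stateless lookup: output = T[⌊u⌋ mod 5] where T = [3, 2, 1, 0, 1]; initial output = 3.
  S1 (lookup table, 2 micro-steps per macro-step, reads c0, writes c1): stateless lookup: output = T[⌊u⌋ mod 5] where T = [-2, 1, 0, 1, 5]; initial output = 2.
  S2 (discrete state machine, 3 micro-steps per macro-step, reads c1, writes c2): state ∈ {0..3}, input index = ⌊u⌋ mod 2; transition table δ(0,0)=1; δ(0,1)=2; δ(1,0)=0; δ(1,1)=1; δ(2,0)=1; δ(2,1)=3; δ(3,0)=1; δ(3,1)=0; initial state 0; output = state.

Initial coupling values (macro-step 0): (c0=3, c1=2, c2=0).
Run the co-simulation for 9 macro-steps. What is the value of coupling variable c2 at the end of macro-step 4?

macro 1: S0 reads c0=3 → after 1×micro: 0; S1 reads c0=3 → after 2×micro: 1; S2 reads c1=2 → after 3×micro: 1 ⇒ (c0=0, c1=1, c2=1)
macro 2: S0 reads c0=0 → after 1×micro: 3; S1 reads c0=0 → after 2×micro: -2; S2 reads c1=1 → after 3×micro: 1 ⇒ (c0=3, c1=-2, c2=1)
macro 3: S0 reads c0=3 → after 1×micro: 0; S1 reads c0=3 → after 2×micro: 1; S2 reads c1=-2 → after 3×micro: 0 ⇒ (c0=0, c1=1, c2=0)
macro 4: S0 reads c0=0 → after 1×micro: 3; S1 reads c0=0 → after 2×micro: -2; S2 reads c1=1 → after 3×micro: 0 ⇒ (c0=3, c1=-2, c2=0)
macro 5: S0 reads c0=3 → after 1×micro: 0; S1 reads c0=3 → after 2×micro: 1; S2 reads c1=-2 → after 3×micro: 1 ⇒ (c0=0, c1=1, c2=1)
macro 6: S0 reads c0=0 → after 1×micro: 3; S1 reads c0=0 → after 2×micro: -2; S2 reads c1=1 → after 3×micro: 1 ⇒ (c0=3, c1=-2, c2=1)
macro 7: S0 reads c0=3 → after 1×micro: 0; S1 reads c0=3 → after 2×micro: 1; S2 reads c1=-2 → after 3×micro: 0 ⇒ (c0=0, c1=1, c2=0)
macro 8: S0 reads c0=0 → after 1×micro: 3; S1 reads c0=0 → after 2×micro: -2; S2 reads c1=1 → after 3×micro: 0 ⇒ (c0=3, c1=-2, c2=0)
macro 9: S0 reads c0=3 → after 1×micro: 0; S1 reads c0=3 → after 2×micro: 1; S2 reads c1=-2 → after 3×micro: 1 ⇒ (c0=0, c1=1, c2=1)

c2 at macro-step 4 = 0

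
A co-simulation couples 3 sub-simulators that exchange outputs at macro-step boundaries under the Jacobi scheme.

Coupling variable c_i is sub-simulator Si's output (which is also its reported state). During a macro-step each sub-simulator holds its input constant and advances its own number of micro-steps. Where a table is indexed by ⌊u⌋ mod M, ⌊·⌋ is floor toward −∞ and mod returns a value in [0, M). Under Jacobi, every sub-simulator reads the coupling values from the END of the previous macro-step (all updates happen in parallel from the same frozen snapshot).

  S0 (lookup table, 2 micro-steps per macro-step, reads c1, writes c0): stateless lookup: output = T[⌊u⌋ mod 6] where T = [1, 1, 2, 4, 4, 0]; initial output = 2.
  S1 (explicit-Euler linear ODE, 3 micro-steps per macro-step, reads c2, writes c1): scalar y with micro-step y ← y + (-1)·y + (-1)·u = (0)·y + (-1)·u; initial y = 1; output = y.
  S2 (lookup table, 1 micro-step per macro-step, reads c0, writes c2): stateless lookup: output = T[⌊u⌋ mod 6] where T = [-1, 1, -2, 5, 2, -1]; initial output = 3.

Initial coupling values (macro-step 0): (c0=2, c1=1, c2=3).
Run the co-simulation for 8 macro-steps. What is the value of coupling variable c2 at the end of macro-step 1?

c2 at macro-step 1 = -2

macro 1: S0 reads c1=1 → after 2×micro: 1; S1 reads c2=3 → after 3×micro: -3; S2 reads c0=2 → after 1×micro: -2 ⇒ (c0=1, c1=-3, c2=-2)
macro 2: S0 reads c1=-3 → after 2×micro: 4; S1 reads c2=-2 → after 3×micro: 2; S2 reads c0=1 → after 1×micro: 1 ⇒ (c0=4, c1=2, c2=1)
macro 3: S0 reads c1=2 → after 2×micro: 2; S1 reads c2=1 → after 3×micro: -1; S2 reads c0=4 → after 1×micro: 2 ⇒ (c0=2, c1=-1, c2=2)
macro 4: S0 reads c1=-1 → after 2×micro: 0; S1 reads c2=2 → after 3×micro: -2; S2 reads c0=2 → after 1×micro: -2 ⇒ (c0=0, c1=-2, c2=-2)
macro 5: S0 reads c1=-2 → after 2×micro: 4; S1 reads c2=-2 → after 3×micro: 2; S2 reads c0=0 → after 1×micro: -1 ⇒ (c0=4, c1=2, c2=-1)
macro 6: S0 reads c1=2 → after 2×micro: 2; S1 reads c2=-1 → after 3×micro: 1; S2 reads c0=4 → after 1×micro: 2 ⇒ (c0=2, c1=1, c2=2)
macro 7: S0 reads c1=1 → after 2×micro: 1; S1 reads c2=2 → after 3×micro: -2; S2 reads c0=2 → after 1×micro: -2 ⇒ (c0=1, c1=-2, c2=-2)
macro 8: S0 reads c1=-2 → after 2×micro: 4; S1 reads c2=-2 → after 3×micro: 2; S2 reads c0=1 → after 1×micro: 1 ⇒ (c0=4, c1=2, c2=1)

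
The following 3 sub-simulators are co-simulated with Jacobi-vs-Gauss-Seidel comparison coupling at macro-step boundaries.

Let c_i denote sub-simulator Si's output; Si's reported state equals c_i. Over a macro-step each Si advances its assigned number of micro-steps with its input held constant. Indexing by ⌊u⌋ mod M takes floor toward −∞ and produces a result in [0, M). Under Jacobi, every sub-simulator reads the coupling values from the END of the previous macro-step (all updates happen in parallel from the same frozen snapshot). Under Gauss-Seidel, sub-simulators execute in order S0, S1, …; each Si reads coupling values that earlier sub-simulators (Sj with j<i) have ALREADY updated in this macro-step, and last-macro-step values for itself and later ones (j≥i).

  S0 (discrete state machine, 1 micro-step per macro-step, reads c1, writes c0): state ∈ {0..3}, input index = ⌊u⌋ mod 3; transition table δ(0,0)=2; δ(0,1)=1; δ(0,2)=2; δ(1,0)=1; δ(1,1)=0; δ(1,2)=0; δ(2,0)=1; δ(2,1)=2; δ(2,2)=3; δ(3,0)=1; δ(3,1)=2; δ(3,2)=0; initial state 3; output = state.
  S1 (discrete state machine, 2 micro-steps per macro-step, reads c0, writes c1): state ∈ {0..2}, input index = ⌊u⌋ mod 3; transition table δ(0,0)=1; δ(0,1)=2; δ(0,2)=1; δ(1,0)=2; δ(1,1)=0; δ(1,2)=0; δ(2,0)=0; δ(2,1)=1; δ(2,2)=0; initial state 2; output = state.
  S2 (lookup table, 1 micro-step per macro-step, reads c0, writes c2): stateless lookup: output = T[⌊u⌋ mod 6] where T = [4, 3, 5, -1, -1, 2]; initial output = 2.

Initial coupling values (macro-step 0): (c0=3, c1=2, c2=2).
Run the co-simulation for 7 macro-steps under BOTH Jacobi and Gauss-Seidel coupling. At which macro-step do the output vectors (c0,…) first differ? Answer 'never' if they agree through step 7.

[Jacobi] macro 1: S0 reads c1=2 → after 1×micro: 0; S1 reads c0=3 → after 2×micro: 1; S2 reads c0=3 → after 1×micro: -1 ⇒ (c0=0, c1=1, c2=-1)
[Jacobi] macro 2: S0 reads c1=1 → after 1×micro: 1; S1 reads c0=0 → after 2×micro: 0; S2 reads c0=0 → after 1×micro: 4 ⇒ (c0=1, c1=0, c2=4)
[Jacobi] macro 3: S0 reads c1=0 → after 1×micro: 1; S1 reads c0=1 → after 2×micro: 1; S2 reads c0=1 → after 1×micro: 3 ⇒ (c0=1, c1=1, c2=3)
[Jacobi] macro 4: S0 reads c1=1 → after 1×micro: 0; S1 reads c0=1 → after 2×micro: 2; S2 reads c0=1 → after 1×micro: 3 ⇒ (c0=0, c1=2, c2=3)
[Jacobi] macro 5: S0 reads c1=2 → after 1×micro: 2; S1 reads c0=0 → after 2×micro: 1; S2 reads c0=0 → after 1×micro: 4 ⇒ (c0=2, c1=1, c2=4)
[Jacobi] macro 6: S0 reads c1=1 → after 1×micro: 2; S1 reads c0=2 → after 2×micro: 1; S2 reads c0=2 → after 1×micro: 5 ⇒ (c0=2, c1=1, c2=5)
[Jacobi] macro 7: S0 reads c1=1 → after 1×micro: 2; S1 reads c0=2 → after 2×micro: 1; S2 reads c0=2 → after 1×micro: 5 ⇒ (c0=2, c1=1, c2=5)
[Gauss-Seidel] macro 1: S0 reads c1=2 → after 1×micro: 0; S1 reads c0=0 → after 2×micro: 1; S2 reads c0=0 → after 1×micro: 4 ⇒ (c0=0, c1=1, c2=4)
[Gauss-Seidel] macro 2: S0 reads c1=1 → after 1×micro: 1; S1 reads c0=1 → after 2×micro: 2; S2 reads c0=1 → after 1×micro: 3 ⇒ (c0=1, c1=2, c2=3)
[Gauss-Seidel] macro 3: S0 reads c1=2 → after 1×micro: 0; S1 reads c0=0 → after 2×micro: 1; S2 reads c0=0 → after 1×micro: 4 ⇒ (c0=0, c1=1, c2=4)
[Gauss-Seidel] macro 4: S0 reads c1=1 → after 1×micro: 1; S1 reads c0=1 → after 2×micro: 2; S2 reads c0=1 → after 1×micro: 3 ⇒ (c0=1, c1=2, c2=3)
[Gauss-Seidel] macro 5: S0 reads c1=2 → after 1×micro: 0; S1 reads c0=0 → after 2×micro: 1; S2 reads c0=0 → after 1×micro: 4 ⇒ (c0=0, c1=1, c2=4)
[Gauss-Seidel] macro 6: S0 reads c1=1 → after 1×micro: 1; S1 reads c0=1 → after 2×micro: 2; S2 reads c0=1 → after 1×micro: 3 ⇒ (c0=1, c1=2, c2=3)
[Gauss-Seidel] macro 7: S0 reads c1=2 → after 1×micro: 0; S1 reads c0=0 → after 2×micro: 1; S2 reads c0=0 → after 1×micro: 4 ⇒ (c0=0, c1=1, c2=4)

first divergence at macro-step: 1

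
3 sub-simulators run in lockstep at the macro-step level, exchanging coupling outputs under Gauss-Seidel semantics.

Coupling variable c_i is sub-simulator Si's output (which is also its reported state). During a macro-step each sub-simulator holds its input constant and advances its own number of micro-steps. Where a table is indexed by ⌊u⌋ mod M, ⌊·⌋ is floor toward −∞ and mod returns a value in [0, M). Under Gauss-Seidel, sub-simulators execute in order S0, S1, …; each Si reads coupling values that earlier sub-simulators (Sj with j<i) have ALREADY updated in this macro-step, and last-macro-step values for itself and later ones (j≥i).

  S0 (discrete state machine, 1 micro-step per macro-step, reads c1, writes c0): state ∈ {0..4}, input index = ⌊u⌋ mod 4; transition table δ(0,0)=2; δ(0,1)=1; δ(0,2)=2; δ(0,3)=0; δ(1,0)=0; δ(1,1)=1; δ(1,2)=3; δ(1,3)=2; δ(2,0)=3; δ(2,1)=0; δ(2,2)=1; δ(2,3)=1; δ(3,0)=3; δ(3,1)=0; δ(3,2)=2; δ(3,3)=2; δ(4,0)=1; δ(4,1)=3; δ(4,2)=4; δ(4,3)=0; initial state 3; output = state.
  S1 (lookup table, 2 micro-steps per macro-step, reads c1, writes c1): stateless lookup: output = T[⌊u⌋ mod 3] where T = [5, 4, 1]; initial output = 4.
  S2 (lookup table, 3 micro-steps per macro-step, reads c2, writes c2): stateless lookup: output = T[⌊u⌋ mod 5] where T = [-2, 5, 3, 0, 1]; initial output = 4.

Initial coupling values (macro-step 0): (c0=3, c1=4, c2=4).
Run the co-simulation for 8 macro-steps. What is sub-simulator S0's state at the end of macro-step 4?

S0 state at macro-step 4 = 3

macro 1: S0 reads c1=4 → after 1×micro: 3; S1 reads c1=4 → after 2×micro: 4; S2 reads c2=4 → after 3×micro: 1 ⇒ (c0=3, c1=4, c2=1)
macro 2: S0 reads c1=4 → after 1×micro: 3; S1 reads c1=4 → after 2×micro: 4; S2 reads c2=1 → after 3×micro: 5 ⇒ (c0=3, c1=4, c2=5)
macro 3: S0 reads c1=4 → after 1×micro: 3; S1 reads c1=4 → after 2×micro: 4; S2 reads c2=5 → after 3×micro: -2 ⇒ (c0=3, c1=4, c2=-2)
macro 4: S0 reads c1=4 → after 1×micro: 3; S1 reads c1=4 → after 2×micro: 4; S2 reads c2=-2 → after 3×micro: 0 ⇒ (c0=3, c1=4, c2=0)
macro 5: S0 reads c1=4 → after 1×micro: 3; S1 reads c1=4 → after 2×micro: 4; S2 reads c2=0 → after 3×micro: -2 ⇒ (c0=3, c1=4, c2=-2)
macro 6: S0 reads c1=4 → after 1×micro: 3; S1 reads c1=4 → after 2×micro: 4; S2 reads c2=-2 → after 3×micro: 0 ⇒ (c0=3, c1=4, c2=0)
macro 7: S0 reads c1=4 → after 1×micro: 3; S1 reads c1=4 → after 2×micro: 4; S2 reads c2=0 → after 3×micro: -2 ⇒ (c0=3, c1=4, c2=-2)
macro 8: S0 reads c1=4 → after 1×micro: 3; S1 reads c1=4 → after 2×micro: 4; S2 reads c2=-2 → after 3×micro: 0 ⇒ (c0=3, c1=4, c2=0)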